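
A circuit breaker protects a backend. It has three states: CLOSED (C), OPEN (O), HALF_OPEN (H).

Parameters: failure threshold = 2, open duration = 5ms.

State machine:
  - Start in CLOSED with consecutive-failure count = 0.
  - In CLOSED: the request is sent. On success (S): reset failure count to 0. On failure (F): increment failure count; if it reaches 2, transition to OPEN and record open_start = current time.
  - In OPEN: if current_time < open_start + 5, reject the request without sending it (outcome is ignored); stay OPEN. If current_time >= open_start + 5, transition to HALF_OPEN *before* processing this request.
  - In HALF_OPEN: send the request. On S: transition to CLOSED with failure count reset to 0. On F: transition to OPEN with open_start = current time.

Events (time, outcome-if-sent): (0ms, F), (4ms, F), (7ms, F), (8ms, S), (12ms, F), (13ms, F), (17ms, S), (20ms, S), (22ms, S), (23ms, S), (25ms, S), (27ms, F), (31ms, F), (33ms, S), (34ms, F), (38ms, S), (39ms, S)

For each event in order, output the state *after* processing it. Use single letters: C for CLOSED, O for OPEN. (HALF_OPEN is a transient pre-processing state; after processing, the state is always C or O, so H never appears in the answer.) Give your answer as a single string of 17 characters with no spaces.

State after each event:
  event#1 t=0ms outcome=F: state=CLOSED
  event#2 t=4ms outcome=F: state=OPEN
  event#3 t=7ms outcome=F: state=OPEN
  event#4 t=8ms outcome=S: state=OPEN
  event#5 t=12ms outcome=F: state=OPEN
  event#6 t=13ms outcome=F: state=OPEN
  event#7 t=17ms outcome=S: state=CLOSED
  event#8 t=20ms outcome=S: state=CLOSED
  event#9 t=22ms outcome=S: state=CLOSED
  event#10 t=23ms outcome=S: state=CLOSED
  event#11 t=25ms outcome=S: state=CLOSED
  event#12 t=27ms outcome=F: state=CLOSED
  event#13 t=31ms outcome=F: state=OPEN
  event#14 t=33ms outcome=S: state=OPEN
  event#15 t=34ms outcome=F: state=OPEN
  event#16 t=38ms outcome=S: state=CLOSED
  event#17 t=39ms outcome=S: state=CLOSED

Answer: COOOOOCCCCCCOOOCC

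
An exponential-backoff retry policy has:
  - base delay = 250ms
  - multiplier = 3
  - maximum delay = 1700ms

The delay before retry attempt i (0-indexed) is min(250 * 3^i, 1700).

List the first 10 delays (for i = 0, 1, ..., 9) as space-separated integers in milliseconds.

Answer: 250 750 1700 1700 1700 1700 1700 1700 1700 1700

Derivation:
Computing each delay:
  i=0: min(250*3^0, 1700) = 250
  i=1: min(250*3^1, 1700) = 750
  i=2: min(250*3^2, 1700) = 1700
  i=3: min(250*3^3, 1700) = 1700
  i=4: min(250*3^4, 1700) = 1700
  i=5: min(250*3^5, 1700) = 1700
  i=6: min(250*3^6, 1700) = 1700
  i=7: min(250*3^7, 1700) = 1700
  i=8: min(250*3^8, 1700) = 1700
  i=9: min(250*3^9, 1700) = 1700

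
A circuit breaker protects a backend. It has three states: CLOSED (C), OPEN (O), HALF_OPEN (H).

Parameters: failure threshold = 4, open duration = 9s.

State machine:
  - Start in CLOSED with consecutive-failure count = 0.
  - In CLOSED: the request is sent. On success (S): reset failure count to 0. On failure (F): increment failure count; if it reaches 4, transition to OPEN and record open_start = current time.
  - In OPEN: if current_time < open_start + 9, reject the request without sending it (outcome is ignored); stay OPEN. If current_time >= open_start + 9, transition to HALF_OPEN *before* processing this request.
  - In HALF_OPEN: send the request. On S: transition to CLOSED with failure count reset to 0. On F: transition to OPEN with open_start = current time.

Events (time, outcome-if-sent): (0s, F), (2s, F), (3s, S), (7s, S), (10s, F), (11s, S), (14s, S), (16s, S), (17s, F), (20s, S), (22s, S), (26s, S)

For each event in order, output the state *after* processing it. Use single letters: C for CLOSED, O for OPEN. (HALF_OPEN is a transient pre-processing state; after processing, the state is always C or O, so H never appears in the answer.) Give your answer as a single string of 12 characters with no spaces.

State after each event:
  event#1 t=0s outcome=F: state=CLOSED
  event#2 t=2s outcome=F: state=CLOSED
  event#3 t=3s outcome=S: state=CLOSED
  event#4 t=7s outcome=S: state=CLOSED
  event#5 t=10s outcome=F: state=CLOSED
  event#6 t=11s outcome=S: state=CLOSED
  event#7 t=14s outcome=S: state=CLOSED
  event#8 t=16s outcome=S: state=CLOSED
  event#9 t=17s outcome=F: state=CLOSED
  event#10 t=20s outcome=S: state=CLOSED
  event#11 t=22s outcome=S: state=CLOSED
  event#12 t=26s outcome=S: state=CLOSED

Answer: CCCCCCCCCCCC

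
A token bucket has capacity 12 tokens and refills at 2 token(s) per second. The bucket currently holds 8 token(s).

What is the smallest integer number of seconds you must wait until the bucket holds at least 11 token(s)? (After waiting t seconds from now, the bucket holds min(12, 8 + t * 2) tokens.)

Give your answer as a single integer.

Answer: 2

Derivation:
Need 8 + t * 2 >= 11, so t >= 3/2.
Smallest integer t = ceil(3/2) = 2.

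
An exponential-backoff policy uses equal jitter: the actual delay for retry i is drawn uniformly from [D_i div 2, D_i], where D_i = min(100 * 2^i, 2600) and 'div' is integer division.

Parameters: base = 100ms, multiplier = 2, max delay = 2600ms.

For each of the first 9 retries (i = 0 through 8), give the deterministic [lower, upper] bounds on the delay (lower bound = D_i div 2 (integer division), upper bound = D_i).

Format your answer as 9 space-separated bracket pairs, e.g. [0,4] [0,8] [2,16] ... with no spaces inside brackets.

Answer: [50,100] [100,200] [200,400] [400,800] [800,1600] [1300,2600] [1300,2600] [1300,2600] [1300,2600]

Derivation:
Computing bounds per retry:
  i=0: D_i=min(100*2^0,2600)=100, bounds=[50,100]
  i=1: D_i=min(100*2^1,2600)=200, bounds=[100,200]
  i=2: D_i=min(100*2^2,2600)=400, bounds=[200,400]
  i=3: D_i=min(100*2^3,2600)=800, bounds=[400,800]
  i=4: D_i=min(100*2^4,2600)=1600, bounds=[800,1600]
  i=5: D_i=min(100*2^5,2600)=2600, bounds=[1300,2600]
  i=6: D_i=min(100*2^6,2600)=2600, bounds=[1300,2600]
  i=7: D_i=min(100*2^7,2600)=2600, bounds=[1300,2600]
  i=8: D_i=min(100*2^8,2600)=2600, bounds=[1300,2600]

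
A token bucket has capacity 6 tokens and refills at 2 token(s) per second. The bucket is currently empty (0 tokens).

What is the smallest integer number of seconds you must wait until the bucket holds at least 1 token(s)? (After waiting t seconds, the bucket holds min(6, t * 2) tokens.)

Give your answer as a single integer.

Answer: 1

Derivation:
Need t * 2 >= 1, so t >= 1/2.
Smallest integer t = ceil(1/2) = 1.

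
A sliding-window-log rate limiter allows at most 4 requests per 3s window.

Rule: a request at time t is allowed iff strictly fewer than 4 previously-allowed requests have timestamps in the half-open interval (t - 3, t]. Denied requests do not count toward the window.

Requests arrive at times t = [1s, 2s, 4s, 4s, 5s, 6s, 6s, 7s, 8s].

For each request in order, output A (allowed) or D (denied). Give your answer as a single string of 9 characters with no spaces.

Tracking allowed requests in the window:
  req#1 t=1s: ALLOW
  req#2 t=2s: ALLOW
  req#3 t=4s: ALLOW
  req#4 t=4s: ALLOW
  req#5 t=5s: ALLOW
  req#6 t=6s: ALLOW
  req#7 t=6s: DENY
  req#8 t=7s: ALLOW
  req#9 t=8s: ALLOW

Answer: AAAAAADAA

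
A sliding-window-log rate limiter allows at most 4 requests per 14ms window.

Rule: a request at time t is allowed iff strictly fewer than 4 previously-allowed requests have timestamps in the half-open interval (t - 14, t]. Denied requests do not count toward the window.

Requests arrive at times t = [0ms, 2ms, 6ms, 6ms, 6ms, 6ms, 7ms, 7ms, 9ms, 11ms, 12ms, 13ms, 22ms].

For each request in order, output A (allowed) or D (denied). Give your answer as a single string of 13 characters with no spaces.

Answer: AAAADDDDDDDDA

Derivation:
Tracking allowed requests in the window:
  req#1 t=0ms: ALLOW
  req#2 t=2ms: ALLOW
  req#3 t=6ms: ALLOW
  req#4 t=6ms: ALLOW
  req#5 t=6ms: DENY
  req#6 t=6ms: DENY
  req#7 t=7ms: DENY
  req#8 t=7ms: DENY
  req#9 t=9ms: DENY
  req#10 t=11ms: DENY
  req#11 t=12ms: DENY
  req#12 t=13ms: DENY
  req#13 t=22ms: ALLOW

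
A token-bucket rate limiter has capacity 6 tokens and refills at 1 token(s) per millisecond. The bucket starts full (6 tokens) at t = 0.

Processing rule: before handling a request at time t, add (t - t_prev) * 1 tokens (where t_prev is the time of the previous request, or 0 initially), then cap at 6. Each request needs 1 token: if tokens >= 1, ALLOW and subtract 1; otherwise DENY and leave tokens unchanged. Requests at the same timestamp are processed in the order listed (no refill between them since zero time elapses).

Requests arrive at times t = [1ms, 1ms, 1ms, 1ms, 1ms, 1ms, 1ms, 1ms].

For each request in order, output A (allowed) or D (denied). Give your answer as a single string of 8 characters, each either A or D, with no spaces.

Answer: AAAAAADD

Derivation:
Simulating step by step:
  req#1 t=1ms: ALLOW
  req#2 t=1ms: ALLOW
  req#3 t=1ms: ALLOW
  req#4 t=1ms: ALLOW
  req#5 t=1ms: ALLOW
  req#6 t=1ms: ALLOW
  req#7 t=1ms: DENY
  req#8 t=1ms: DENY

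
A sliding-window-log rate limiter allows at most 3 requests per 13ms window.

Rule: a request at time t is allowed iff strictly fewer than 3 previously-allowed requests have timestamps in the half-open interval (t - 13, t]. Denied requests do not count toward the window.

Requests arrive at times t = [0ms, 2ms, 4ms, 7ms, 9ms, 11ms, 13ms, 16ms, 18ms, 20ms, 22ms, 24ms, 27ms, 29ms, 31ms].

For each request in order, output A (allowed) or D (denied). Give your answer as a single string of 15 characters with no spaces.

Answer: AAADDDAAADDDAAA

Derivation:
Tracking allowed requests in the window:
  req#1 t=0ms: ALLOW
  req#2 t=2ms: ALLOW
  req#3 t=4ms: ALLOW
  req#4 t=7ms: DENY
  req#5 t=9ms: DENY
  req#6 t=11ms: DENY
  req#7 t=13ms: ALLOW
  req#8 t=16ms: ALLOW
  req#9 t=18ms: ALLOW
  req#10 t=20ms: DENY
  req#11 t=22ms: DENY
  req#12 t=24ms: DENY
  req#13 t=27ms: ALLOW
  req#14 t=29ms: ALLOW
  req#15 t=31ms: ALLOW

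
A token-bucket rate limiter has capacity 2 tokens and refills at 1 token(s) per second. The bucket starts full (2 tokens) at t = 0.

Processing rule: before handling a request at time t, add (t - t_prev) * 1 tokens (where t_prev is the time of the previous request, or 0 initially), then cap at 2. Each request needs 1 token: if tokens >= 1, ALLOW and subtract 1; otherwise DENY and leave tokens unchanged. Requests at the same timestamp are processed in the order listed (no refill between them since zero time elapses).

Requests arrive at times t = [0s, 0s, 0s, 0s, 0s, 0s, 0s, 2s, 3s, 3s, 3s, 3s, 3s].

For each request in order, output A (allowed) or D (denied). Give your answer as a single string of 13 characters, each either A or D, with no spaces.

Simulating step by step:
  req#1 t=0s: ALLOW
  req#2 t=0s: ALLOW
  req#3 t=0s: DENY
  req#4 t=0s: DENY
  req#5 t=0s: DENY
  req#6 t=0s: DENY
  req#7 t=0s: DENY
  req#8 t=2s: ALLOW
  req#9 t=3s: ALLOW
  req#10 t=3s: ALLOW
  req#11 t=3s: DENY
  req#12 t=3s: DENY
  req#13 t=3s: DENY

Answer: AADDDDDAAADDD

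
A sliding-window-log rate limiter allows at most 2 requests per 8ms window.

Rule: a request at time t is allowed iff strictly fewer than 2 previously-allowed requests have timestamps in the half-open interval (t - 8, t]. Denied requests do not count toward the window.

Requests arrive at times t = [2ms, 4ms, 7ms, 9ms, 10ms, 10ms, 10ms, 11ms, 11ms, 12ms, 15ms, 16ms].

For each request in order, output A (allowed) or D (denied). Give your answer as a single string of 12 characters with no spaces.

Answer: AADDADDDDADD

Derivation:
Tracking allowed requests in the window:
  req#1 t=2ms: ALLOW
  req#2 t=4ms: ALLOW
  req#3 t=7ms: DENY
  req#4 t=9ms: DENY
  req#5 t=10ms: ALLOW
  req#6 t=10ms: DENY
  req#7 t=10ms: DENY
  req#8 t=11ms: DENY
  req#9 t=11ms: DENY
  req#10 t=12ms: ALLOW
  req#11 t=15ms: DENY
  req#12 t=16ms: DENY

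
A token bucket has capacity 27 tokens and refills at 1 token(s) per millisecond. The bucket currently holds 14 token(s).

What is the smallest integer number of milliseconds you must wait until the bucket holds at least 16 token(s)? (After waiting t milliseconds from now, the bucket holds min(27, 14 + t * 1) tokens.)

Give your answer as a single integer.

Answer: 2

Derivation:
Need 14 + t * 1 >= 16, so t >= 2/1.
Smallest integer t = ceil(2/1) = 2.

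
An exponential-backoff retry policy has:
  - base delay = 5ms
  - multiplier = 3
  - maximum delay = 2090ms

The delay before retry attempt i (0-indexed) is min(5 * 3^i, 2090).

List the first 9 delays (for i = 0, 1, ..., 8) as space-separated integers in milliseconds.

Answer: 5 15 45 135 405 1215 2090 2090 2090

Derivation:
Computing each delay:
  i=0: min(5*3^0, 2090) = 5
  i=1: min(5*3^1, 2090) = 15
  i=2: min(5*3^2, 2090) = 45
  i=3: min(5*3^3, 2090) = 135
  i=4: min(5*3^4, 2090) = 405
  i=5: min(5*3^5, 2090) = 1215
  i=6: min(5*3^6, 2090) = 2090
  i=7: min(5*3^7, 2090) = 2090
  i=8: min(5*3^8, 2090) = 2090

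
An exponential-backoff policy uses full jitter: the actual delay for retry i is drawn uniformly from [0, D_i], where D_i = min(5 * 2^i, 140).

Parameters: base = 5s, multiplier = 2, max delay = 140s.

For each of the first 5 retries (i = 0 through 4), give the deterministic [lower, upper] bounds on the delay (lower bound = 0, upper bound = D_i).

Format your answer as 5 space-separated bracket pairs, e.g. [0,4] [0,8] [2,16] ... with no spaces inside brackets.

Answer: [0,5] [0,10] [0,20] [0,40] [0,80]

Derivation:
Computing bounds per retry:
  i=0: D_i=min(5*2^0,140)=5, bounds=[0,5]
  i=1: D_i=min(5*2^1,140)=10, bounds=[0,10]
  i=2: D_i=min(5*2^2,140)=20, bounds=[0,20]
  i=3: D_i=min(5*2^3,140)=40, bounds=[0,40]
  i=4: D_i=min(5*2^4,140)=80, bounds=[0,80]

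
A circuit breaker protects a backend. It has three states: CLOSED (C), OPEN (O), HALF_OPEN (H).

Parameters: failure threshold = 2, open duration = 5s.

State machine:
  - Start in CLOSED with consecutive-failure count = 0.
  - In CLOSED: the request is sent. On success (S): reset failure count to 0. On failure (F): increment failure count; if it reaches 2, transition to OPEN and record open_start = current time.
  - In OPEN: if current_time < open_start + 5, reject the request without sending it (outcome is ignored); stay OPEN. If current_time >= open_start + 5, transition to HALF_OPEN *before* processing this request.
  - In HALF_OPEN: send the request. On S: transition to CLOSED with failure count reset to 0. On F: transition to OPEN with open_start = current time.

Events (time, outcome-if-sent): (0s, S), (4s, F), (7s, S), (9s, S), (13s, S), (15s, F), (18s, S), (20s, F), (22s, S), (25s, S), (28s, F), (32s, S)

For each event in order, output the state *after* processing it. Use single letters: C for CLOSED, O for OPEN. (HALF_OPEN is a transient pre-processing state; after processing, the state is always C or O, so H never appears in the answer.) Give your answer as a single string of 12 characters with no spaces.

State after each event:
  event#1 t=0s outcome=S: state=CLOSED
  event#2 t=4s outcome=F: state=CLOSED
  event#3 t=7s outcome=S: state=CLOSED
  event#4 t=9s outcome=S: state=CLOSED
  event#5 t=13s outcome=S: state=CLOSED
  event#6 t=15s outcome=F: state=CLOSED
  event#7 t=18s outcome=S: state=CLOSED
  event#8 t=20s outcome=F: state=CLOSED
  event#9 t=22s outcome=S: state=CLOSED
  event#10 t=25s outcome=S: state=CLOSED
  event#11 t=28s outcome=F: state=CLOSED
  event#12 t=32s outcome=S: state=CLOSED

Answer: CCCCCCCCCCCC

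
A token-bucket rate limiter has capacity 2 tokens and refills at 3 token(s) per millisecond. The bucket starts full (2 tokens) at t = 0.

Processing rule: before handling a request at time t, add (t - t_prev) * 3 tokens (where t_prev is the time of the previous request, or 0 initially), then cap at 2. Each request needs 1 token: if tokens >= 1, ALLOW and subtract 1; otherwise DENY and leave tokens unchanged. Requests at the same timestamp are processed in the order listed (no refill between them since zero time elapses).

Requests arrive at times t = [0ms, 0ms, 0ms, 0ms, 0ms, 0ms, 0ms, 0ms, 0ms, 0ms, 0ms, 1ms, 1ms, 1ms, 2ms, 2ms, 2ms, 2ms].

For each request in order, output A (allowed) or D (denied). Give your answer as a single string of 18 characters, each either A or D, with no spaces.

Simulating step by step:
  req#1 t=0ms: ALLOW
  req#2 t=0ms: ALLOW
  req#3 t=0ms: DENY
  req#4 t=0ms: DENY
  req#5 t=0ms: DENY
  req#6 t=0ms: DENY
  req#7 t=0ms: DENY
  req#8 t=0ms: DENY
  req#9 t=0ms: DENY
  req#10 t=0ms: DENY
  req#11 t=0ms: DENY
  req#12 t=1ms: ALLOW
  req#13 t=1ms: ALLOW
  req#14 t=1ms: DENY
  req#15 t=2ms: ALLOW
  req#16 t=2ms: ALLOW
  req#17 t=2ms: DENY
  req#18 t=2ms: DENY

Answer: AADDDDDDDDDAADAADD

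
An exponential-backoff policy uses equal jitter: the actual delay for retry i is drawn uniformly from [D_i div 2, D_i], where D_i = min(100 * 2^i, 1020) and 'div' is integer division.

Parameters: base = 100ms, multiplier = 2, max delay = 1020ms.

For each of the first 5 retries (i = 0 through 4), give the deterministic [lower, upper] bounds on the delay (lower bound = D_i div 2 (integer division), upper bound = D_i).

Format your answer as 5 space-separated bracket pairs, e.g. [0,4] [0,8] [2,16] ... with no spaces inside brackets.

Computing bounds per retry:
  i=0: D_i=min(100*2^0,1020)=100, bounds=[50,100]
  i=1: D_i=min(100*2^1,1020)=200, bounds=[100,200]
  i=2: D_i=min(100*2^2,1020)=400, bounds=[200,400]
  i=3: D_i=min(100*2^3,1020)=800, bounds=[400,800]
  i=4: D_i=min(100*2^4,1020)=1020, bounds=[510,1020]

Answer: [50,100] [100,200] [200,400] [400,800] [510,1020]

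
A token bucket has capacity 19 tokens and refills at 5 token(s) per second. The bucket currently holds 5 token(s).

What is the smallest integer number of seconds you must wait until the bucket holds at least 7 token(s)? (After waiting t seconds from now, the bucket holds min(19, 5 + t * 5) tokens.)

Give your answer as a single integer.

Answer: 1

Derivation:
Need 5 + t * 5 >= 7, so t >= 2/5.
Smallest integer t = ceil(2/5) = 1.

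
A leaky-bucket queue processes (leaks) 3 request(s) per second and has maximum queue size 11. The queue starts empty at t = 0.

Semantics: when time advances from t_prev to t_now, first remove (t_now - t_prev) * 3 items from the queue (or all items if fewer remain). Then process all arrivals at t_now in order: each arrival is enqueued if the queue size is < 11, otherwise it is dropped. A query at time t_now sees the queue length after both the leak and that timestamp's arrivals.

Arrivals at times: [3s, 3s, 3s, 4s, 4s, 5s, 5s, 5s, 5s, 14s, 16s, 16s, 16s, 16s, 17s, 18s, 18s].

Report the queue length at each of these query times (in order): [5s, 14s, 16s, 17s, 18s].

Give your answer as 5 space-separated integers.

Queue lengths at query times:
  query t=5s: backlog = 4
  query t=14s: backlog = 1
  query t=16s: backlog = 4
  query t=17s: backlog = 2
  query t=18s: backlog = 2

Answer: 4 1 4 2 2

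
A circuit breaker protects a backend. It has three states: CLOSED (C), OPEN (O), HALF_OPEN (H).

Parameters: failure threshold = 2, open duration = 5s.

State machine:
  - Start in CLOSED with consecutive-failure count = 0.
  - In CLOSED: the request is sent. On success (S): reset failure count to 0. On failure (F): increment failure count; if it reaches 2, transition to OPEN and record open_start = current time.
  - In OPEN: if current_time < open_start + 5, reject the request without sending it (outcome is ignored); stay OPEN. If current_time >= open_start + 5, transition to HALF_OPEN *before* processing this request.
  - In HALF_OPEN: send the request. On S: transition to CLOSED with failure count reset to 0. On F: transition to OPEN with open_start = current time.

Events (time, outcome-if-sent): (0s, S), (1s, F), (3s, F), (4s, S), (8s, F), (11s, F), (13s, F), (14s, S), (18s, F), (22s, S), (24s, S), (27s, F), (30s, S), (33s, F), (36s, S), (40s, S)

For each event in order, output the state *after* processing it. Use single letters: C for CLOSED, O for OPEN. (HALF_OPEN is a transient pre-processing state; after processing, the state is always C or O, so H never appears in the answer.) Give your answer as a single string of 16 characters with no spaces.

Answer: CCOOOOOOOOCCCCCC

Derivation:
State after each event:
  event#1 t=0s outcome=S: state=CLOSED
  event#2 t=1s outcome=F: state=CLOSED
  event#3 t=3s outcome=F: state=OPEN
  event#4 t=4s outcome=S: state=OPEN
  event#5 t=8s outcome=F: state=OPEN
  event#6 t=11s outcome=F: state=OPEN
  event#7 t=13s outcome=F: state=OPEN
  event#8 t=14s outcome=S: state=OPEN
  event#9 t=18s outcome=F: state=OPEN
  event#10 t=22s outcome=S: state=OPEN
  event#11 t=24s outcome=S: state=CLOSED
  event#12 t=27s outcome=F: state=CLOSED
  event#13 t=30s outcome=S: state=CLOSED
  event#14 t=33s outcome=F: state=CLOSED
  event#15 t=36s outcome=S: state=CLOSED
  event#16 t=40s outcome=S: state=CLOSED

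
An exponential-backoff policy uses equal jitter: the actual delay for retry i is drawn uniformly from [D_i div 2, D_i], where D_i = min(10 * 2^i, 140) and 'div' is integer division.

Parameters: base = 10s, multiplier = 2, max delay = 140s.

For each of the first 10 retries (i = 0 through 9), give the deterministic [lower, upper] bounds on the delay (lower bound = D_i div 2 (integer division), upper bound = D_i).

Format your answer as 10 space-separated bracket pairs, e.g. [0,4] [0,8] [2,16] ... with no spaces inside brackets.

Answer: [5,10] [10,20] [20,40] [40,80] [70,140] [70,140] [70,140] [70,140] [70,140] [70,140]

Derivation:
Computing bounds per retry:
  i=0: D_i=min(10*2^0,140)=10, bounds=[5,10]
  i=1: D_i=min(10*2^1,140)=20, bounds=[10,20]
  i=2: D_i=min(10*2^2,140)=40, bounds=[20,40]
  i=3: D_i=min(10*2^3,140)=80, bounds=[40,80]
  i=4: D_i=min(10*2^4,140)=140, bounds=[70,140]
  i=5: D_i=min(10*2^5,140)=140, bounds=[70,140]
  i=6: D_i=min(10*2^6,140)=140, bounds=[70,140]
  i=7: D_i=min(10*2^7,140)=140, bounds=[70,140]
  i=8: D_i=min(10*2^8,140)=140, bounds=[70,140]
  i=9: D_i=min(10*2^9,140)=140, bounds=[70,140]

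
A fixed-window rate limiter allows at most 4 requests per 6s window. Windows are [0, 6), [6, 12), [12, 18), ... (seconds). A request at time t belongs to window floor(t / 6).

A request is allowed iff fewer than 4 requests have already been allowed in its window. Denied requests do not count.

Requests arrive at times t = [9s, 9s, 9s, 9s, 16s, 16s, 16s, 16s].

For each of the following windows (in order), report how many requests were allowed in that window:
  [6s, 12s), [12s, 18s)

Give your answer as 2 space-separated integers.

Answer: 4 4

Derivation:
Processing requests:
  req#1 t=9s (window 1): ALLOW
  req#2 t=9s (window 1): ALLOW
  req#3 t=9s (window 1): ALLOW
  req#4 t=9s (window 1): ALLOW
  req#5 t=16s (window 2): ALLOW
  req#6 t=16s (window 2): ALLOW
  req#7 t=16s (window 2): ALLOW
  req#8 t=16s (window 2): ALLOW

Allowed counts by window: 4 4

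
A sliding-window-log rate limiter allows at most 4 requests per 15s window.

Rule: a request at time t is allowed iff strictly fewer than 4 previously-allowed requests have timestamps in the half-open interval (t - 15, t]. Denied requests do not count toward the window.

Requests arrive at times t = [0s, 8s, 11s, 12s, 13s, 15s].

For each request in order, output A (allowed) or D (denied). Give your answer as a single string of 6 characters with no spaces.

Tracking allowed requests in the window:
  req#1 t=0s: ALLOW
  req#2 t=8s: ALLOW
  req#3 t=11s: ALLOW
  req#4 t=12s: ALLOW
  req#5 t=13s: DENY
  req#6 t=15s: ALLOW

Answer: AAAADA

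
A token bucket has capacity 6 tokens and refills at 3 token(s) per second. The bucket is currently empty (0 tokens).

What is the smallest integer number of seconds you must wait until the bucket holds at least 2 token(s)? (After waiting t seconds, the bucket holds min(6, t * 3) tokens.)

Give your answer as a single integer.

Need t * 3 >= 2, so t >= 2/3.
Smallest integer t = ceil(2/3) = 1.

Answer: 1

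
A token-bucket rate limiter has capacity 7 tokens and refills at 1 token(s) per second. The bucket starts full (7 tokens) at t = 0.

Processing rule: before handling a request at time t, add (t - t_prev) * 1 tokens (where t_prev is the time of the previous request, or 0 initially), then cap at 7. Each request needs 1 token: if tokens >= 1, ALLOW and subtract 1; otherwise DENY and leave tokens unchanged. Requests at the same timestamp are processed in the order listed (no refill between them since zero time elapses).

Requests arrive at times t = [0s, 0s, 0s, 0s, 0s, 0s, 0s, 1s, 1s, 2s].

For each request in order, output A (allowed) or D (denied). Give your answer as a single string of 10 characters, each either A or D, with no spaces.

Answer: AAAAAAAADA

Derivation:
Simulating step by step:
  req#1 t=0s: ALLOW
  req#2 t=0s: ALLOW
  req#3 t=0s: ALLOW
  req#4 t=0s: ALLOW
  req#5 t=0s: ALLOW
  req#6 t=0s: ALLOW
  req#7 t=0s: ALLOW
  req#8 t=1s: ALLOW
  req#9 t=1s: DENY
  req#10 t=2s: ALLOW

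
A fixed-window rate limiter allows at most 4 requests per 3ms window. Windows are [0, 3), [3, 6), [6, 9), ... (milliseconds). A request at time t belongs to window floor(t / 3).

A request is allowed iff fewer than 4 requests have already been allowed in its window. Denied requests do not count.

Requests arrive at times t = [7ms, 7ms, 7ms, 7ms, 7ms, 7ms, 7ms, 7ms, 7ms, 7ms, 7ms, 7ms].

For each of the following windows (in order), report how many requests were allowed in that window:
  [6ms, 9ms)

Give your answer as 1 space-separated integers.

Answer: 4

Derivation:
Processing requests:
  req#1 t=7ms (window 2): ALLOW
  req#2 t=7ms (window 2): ALLOW
  req#3 t=7ms (window 2): ALLOW
  req#4 t=7ms (window 2): ALLOW
  req#5 t=7ms (window 2): DENY
  req#6 t=7ms (window 2): DENY
  req#7 t=7ms (window 2): DENY
  req#8 t=7ms (window 2): DENY
  req#9 t=7ms (window 2): DENY
  req#10 t=7ms (window 2): DENY
  req#11 t=7ms (window 2): DENY
  req#12 t=7ms (window 2): DENY

Allowed counts by window: 4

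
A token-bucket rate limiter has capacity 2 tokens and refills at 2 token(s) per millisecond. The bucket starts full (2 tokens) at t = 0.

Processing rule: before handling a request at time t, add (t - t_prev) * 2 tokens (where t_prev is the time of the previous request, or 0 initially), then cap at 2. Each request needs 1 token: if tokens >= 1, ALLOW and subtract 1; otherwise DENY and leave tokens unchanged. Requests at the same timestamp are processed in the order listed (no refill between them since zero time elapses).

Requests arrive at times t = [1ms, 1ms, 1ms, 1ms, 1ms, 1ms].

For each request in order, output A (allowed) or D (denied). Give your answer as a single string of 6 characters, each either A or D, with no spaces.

Simulating step by step:
  req#1 t=1ms: ALLOW
  req#2 t=1ms: ALLOW
  req#3 t=1ms: DENY
  req#4 t=1ms: DENY
  req#5 t=1ms: DENY
  req#6 t=1ms: DENY

Answer: AADDDD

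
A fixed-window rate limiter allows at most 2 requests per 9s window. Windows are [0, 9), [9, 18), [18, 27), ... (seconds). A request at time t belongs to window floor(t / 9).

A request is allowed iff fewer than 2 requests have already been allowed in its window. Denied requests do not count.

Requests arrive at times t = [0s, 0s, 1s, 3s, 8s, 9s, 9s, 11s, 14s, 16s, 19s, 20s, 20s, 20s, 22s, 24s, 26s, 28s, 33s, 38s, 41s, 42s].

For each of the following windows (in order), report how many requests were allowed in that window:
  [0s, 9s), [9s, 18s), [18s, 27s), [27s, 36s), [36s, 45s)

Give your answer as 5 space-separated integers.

Processing requests:
  req#1 t=0s (window 0): ALLOW
  req#2 t=0s (window 0): ALLOW
  req#3 t=1s (window 0): DENY
  req#4 t=3s (window 0): DENY
  req#5 t=8s (window 0): DENY
  req#6 t=9s (window 1): ALLOW
  req#7 t=9s (window 1): ALLOW
  req#8 t=11s (window 1): DENY
  req#9 t=14s (window 1): DENY
  req#10 t=16s (window 1): DENY
  req#11 t=19s (window 2): ALLOW
  req#12 t=20s (window 2): ALLOW
  req#13 t=20s (window 2): DENY
  req#14 t=20s (window 2): DENY
  req#15 t=22s (window 2): DENY
  req#16 t=24s (window 2): DENY
  req#17 t=26s (window 2): DENY
  req#18 t=28s (window 3): ALLOW
  req#19 t=33s (window 3): ALLOW
  req#20 t=38s (window 4): ALLOW
  req#21 t=41s (window 4): ALLOW
  req#22 t=42s (window 4): DENY

Allowed counts by window: 2 2 2 2 2

Answer: 2 2 2 2 2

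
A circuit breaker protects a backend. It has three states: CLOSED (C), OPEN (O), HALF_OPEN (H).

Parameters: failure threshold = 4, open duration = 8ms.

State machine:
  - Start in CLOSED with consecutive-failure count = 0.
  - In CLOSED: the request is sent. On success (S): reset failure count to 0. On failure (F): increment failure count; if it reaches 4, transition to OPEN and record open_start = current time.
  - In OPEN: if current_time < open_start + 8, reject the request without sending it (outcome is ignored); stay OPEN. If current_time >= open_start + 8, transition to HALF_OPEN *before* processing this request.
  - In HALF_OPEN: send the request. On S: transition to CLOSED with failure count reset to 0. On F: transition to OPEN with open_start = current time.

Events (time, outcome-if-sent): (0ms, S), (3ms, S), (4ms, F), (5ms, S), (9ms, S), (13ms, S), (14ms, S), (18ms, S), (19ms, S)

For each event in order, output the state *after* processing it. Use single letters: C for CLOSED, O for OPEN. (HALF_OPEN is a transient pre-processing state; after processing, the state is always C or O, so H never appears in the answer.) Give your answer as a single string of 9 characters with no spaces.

Answer: CCCCCCCCC

Derivation:
State after each event:
  event#1 t=0ms outcome=S: state=CLOSED
  event#2 t=3ms outcome=S: state=CLOSED
  event#3 t=4ms outcome=F: state=CLOSED
  event#4 t=5ms outcome=S: state=CLOSED
  event#5 t=9ms outcome=S: state=CLOSED
  event#6 t=13ms outcome=S: state=CLOSED
  event#7 t=14ms outcome=S: state=CLOSED
  event#8 t=18ms outcome=S: state=CLOSED
  event#9 t=19ms outcome=S: state=CLOSED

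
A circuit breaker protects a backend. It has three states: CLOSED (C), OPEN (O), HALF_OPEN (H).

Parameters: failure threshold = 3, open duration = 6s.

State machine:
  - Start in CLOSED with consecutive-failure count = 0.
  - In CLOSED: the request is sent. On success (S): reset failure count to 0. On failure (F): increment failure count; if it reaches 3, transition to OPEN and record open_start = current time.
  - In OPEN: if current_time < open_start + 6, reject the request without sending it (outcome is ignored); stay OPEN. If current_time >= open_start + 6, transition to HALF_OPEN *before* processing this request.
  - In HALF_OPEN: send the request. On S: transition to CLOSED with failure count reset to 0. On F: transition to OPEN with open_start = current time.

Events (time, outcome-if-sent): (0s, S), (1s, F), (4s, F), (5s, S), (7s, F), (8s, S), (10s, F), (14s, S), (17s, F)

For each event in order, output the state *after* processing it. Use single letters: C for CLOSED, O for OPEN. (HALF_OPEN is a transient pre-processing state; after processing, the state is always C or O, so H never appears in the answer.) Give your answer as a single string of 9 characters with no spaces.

Answer: CCCCCCCCC

Derivation:
State after each event:
  event#1 t=0s outcome=S: state=CLOSED
  event#2 t=1s outcome=F: state=CLOSED
  event#3 t=4s outcome=F: state=CLOSED
  event#4 t=5s outcome=S: state=CLOSED
  event#5 t=7s outcome=F: state=CLOSED
  event#6 t=8s outcome=S: state=CLOSED
  event#7 t=10s outcome=F: state=CLOSED
  event#8 t=14s outcome=S: state=CLOSED
  event#9 t=17s outcome=F: state=CLOSED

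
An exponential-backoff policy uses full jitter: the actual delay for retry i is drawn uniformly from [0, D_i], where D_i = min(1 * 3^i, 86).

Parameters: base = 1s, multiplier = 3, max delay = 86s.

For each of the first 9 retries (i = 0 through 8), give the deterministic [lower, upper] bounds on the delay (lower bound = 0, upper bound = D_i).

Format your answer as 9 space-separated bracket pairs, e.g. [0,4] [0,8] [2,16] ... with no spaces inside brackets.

Computing bounds per retry:
  i=0: D_i=min(1*3^0,86)=1, bounds=[0,1]
  i=1: D_i=min(1*3^1,86)=3, bounds=[0,3]
  i=2: D_i=min(1*3^2,86)=9, bounds=[0,9]
  i=3: D_i=min(1*3^3,86)=27, bounds=[0,27]
  i=4: D_i=min(1*3^4,86)=81, bounds=[0,81]
  i=5: D_i=min(1*3^5,86)=86, bounds=[0,86]
  i=6: D_i=min(1*3^6,86)=86, bounds=[0,86]
  i=7: D_i=min(1*3^7,86)=86, bounds=[0,86]
  i=8: D_i=min(1*3^8,86)=86, bounds=[0,86]

Answer: [0,1] [0,3] [0,9] [0,27] [0,81] [0,86] [0,86] [0,86] [0,86]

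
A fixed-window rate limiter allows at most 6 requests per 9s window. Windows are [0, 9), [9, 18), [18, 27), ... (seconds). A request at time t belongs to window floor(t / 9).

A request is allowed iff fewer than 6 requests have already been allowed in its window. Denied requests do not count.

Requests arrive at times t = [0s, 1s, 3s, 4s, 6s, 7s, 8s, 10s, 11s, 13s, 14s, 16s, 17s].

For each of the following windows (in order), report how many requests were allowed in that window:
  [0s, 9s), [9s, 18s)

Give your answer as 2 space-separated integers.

Answer: 6 6

Derivation:
Processing requests:
  req#1 t=0s (window 0): ALLOW
  req#2 t=1s (window 0): ALLOW
  req#3 t=3s (window 0): ALLOW
  req#4 t=4s (window 0): ALLOW
  req#5 t=6s (window 0): ALLOW
  req#6 t=7s (window 0): ALLOW
  req#7 t=8s (window 0): DENY
  req#8 t=10s (window 1): ALLOW
  req#9 t=11s (window 1): ALLOW
  req#10 t=13s (window 1): ALLOW
  req#11 t=14s (window 1): ALLOW
  req#12 t=16s (window 1): ALLOW
  req#13 t=17s (window 1): ALLOW

Allowed counts by window: 6 6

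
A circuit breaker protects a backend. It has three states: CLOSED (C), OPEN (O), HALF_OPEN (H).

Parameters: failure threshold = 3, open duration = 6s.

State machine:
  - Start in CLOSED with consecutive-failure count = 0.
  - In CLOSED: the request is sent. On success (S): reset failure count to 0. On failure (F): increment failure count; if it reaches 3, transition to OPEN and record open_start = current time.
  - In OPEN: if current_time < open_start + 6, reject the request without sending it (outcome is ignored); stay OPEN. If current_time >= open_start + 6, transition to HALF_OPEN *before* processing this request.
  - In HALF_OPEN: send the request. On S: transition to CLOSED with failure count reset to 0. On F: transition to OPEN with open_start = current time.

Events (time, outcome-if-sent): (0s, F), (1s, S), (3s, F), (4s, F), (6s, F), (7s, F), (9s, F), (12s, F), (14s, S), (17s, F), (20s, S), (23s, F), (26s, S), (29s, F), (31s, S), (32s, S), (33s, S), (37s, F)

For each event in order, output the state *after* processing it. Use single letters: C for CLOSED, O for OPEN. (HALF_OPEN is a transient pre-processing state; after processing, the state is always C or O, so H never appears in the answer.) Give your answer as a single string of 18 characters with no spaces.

State after each event:
  event#1 t=0s outcome=F: state=CLOSED
  event#2 t=1s outcome=S: state=CLOSED
  event#3 t=3s outcome=F: state=CLOSED
  event#4 t=4s outcome=F: state=CLOSED
  event#5 t=6s outcome=F: state=OPEN
  event#6 t=7s outcome=F: state=OPEN
  event#7 t=9s outcome=F: state=OPEN
  event#8 t=12s outcome=F: state=OPEN
  event#9 t=14s outcome=S: state=OPEN
  event#10 t=17s outcome=F: state=OPEN
  event#11 t=20s outcome=S: state=CLOSED
  event#12 t=23s outcome=F: state=CLOSED
  event#13 t=26s outcome=S: state=CLOSED
  event#14 t=29s outcome=F: state=CLOSED
  event#15 t=31s outcome=S: state=CLOSED
  event#16 t=32s outcome=S: state=CLOSED
  event#17 t=33s outcome=S: state=CLOSED
  event#18 t=37s outcome=F: state=CLOSED

Answer: CCCCOOOOOOCCCCCCCC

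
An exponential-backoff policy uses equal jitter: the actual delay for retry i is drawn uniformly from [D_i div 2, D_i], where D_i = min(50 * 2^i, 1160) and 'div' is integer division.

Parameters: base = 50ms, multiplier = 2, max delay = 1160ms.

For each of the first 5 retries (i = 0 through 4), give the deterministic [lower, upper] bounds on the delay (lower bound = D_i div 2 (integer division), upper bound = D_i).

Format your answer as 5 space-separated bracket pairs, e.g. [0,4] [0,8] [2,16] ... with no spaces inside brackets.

Computing bounds per retry:
  i=0: D_i=min(50*2^0,1160)=50, bounds=[25,50]
  i=1: D_i=min(50*2^1,1160)=100, bounds=[50,100]
  i=2: D_i=min(50*2^2,1160)=200, bounds=[100,200]
  i=3: D_i=min(50*2^3,1160)=400, bounds=[200,400]
  i=4: D_i=min(50*2^4,1160)=800, bounds=[400,800]

Answer: [25,50] [50,100] [100,200] [200,400] [400,800]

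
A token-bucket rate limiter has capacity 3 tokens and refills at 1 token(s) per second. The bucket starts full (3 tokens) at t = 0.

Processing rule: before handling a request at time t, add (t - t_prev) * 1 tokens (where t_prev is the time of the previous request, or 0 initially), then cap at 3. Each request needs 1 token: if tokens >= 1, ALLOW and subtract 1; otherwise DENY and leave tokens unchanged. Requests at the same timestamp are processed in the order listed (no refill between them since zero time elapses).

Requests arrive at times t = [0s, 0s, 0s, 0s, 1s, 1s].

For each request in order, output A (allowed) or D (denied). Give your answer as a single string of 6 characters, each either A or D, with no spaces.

Answer: AAADAD

Derivation:
Simulating step by step:
  req#1 t=0s: ALLOW
  req#2 t=0s: ALLOW
  req#3 t=0s: ALLOW
  req#4 t=0s: DENY
  req#5 t=1s: ALLOW
  req#6 t=1s: DENY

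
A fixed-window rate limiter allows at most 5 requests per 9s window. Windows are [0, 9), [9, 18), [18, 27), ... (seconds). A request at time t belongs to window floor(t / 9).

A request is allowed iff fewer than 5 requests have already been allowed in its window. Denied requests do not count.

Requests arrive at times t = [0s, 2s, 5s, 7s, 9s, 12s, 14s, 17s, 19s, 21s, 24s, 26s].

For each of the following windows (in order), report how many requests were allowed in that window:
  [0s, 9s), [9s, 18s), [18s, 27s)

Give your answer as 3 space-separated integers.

Processing requests:
  req#1 t=0s (window 0): ALLOW
  req#2 t=2s (window 0): ALLOW
  req#3 t=5s (window 0): ALLOW
  req#4 t=7s (window 0): ALLOW
  req#5 t=9s (window 1): ALLOW
  req#6 t=12s (window 1): ALLOW
  req#7 t=14s (window 1): ALLOW
  req#8 t=17s (window 1): ALLOW
  req#9 t=19s (window 2): ALLOW
  req#10 t=21s (window 2): ALLOW
  req#11 t=24s (window 2): ALLOW
  req#12 t=26s (window 2): ALLOW

Allowed counts by window: 4 4 4

Answer: 4 4 4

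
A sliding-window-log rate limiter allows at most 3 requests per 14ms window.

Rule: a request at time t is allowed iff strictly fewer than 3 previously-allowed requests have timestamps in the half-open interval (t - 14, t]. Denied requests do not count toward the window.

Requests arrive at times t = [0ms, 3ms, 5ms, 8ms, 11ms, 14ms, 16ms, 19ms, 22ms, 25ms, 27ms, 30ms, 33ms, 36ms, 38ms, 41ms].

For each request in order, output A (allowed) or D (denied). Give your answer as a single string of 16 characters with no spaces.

Tracking allowed requests in the window:
  req#1 t=0ms: ALLOW
  req#2 t=3ms: ALLOW
  req#3 t=5ms: ALLOW
  req#4 t=8ms: DENY
  req#5 t=11ms: DENY
  req#6 t=14ms: ALLOW
  req#7 t=16ms: DENY
  req#8 t=19ms: ALLOW
  req#9 t=22ms: ALLOW
  req#10 t=25ms: DENY
  req#11 t=27ms: DENY
  req#12 t=30ms: ALLOW
  req#13 t=33ms: ALLOW
  req#14 t=36ms: ALLOW
  req#15 t=38ms: DENY
  req#16 t=41ms: DENY

Answer: AAADDADAADDAAADD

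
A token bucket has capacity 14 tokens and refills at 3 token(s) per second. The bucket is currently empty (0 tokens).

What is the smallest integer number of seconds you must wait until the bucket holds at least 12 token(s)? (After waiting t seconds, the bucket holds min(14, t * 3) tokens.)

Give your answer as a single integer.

Answer: 4

Derivation:
Need t * 3 >= 12, so t >= 12/3.
Smallest integer t = ceil(12/3) = 4.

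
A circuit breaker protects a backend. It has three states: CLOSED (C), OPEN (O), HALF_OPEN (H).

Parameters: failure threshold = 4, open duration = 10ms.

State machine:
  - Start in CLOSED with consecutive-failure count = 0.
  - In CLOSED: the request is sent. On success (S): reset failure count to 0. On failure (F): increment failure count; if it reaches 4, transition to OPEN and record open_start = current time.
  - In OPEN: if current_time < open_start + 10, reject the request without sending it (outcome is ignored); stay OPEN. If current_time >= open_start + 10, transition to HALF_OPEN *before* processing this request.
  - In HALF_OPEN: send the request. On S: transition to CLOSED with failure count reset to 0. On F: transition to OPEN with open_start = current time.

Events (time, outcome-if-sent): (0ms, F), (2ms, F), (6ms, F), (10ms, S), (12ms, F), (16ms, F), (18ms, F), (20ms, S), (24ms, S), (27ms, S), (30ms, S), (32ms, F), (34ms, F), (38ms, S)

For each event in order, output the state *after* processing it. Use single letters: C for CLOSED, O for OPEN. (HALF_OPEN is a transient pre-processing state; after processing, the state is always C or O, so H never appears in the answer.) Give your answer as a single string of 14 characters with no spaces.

Answer: CCCCCCCCCCCCCC

Derivation:
State after each event:
  event#1 t=0ms outcome=F: state=CLOSED
  event#2 t=2ms outcome=F: state=CLOSED
  event#3 t=6ms outcome=F: state=CLOSED
  event#4 t=10ms outcome=S: state=CLOSED
  event#5 t=12ms outcome=F: state=CLOSED
  event#6 t=16ms outcome=F: state=CLOSED
  event#7 t=18ms outcome=F: state=CLOSED
  event#8 t=20ms outcome=S: state=CLOSED
  event#9 t=24ms outcome=S: state=CLOSED
  event#10 t=27ms outcome=S: state=CLOSED
  event#11 t=30ms outcome=S: state=CLOSED
  event#12 t=32ms outcome=F: state=CLOSED
  event#13 t=34ms outcome=F: state=CLOSED
  event#14 t=38ms outcome=S: state=CLOSED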